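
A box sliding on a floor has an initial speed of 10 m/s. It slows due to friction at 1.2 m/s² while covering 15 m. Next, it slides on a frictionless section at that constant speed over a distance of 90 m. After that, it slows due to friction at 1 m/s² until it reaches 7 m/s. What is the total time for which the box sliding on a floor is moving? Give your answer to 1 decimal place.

Phase 1 (decelerating): v₀ = 10.0 m/s, a = -1.2 m/s².
v² = v₀² + 2aΔx = 10.0² + 2·-1.2·15 = 64.0 → v = 8.00 m/s
t = (v − v₀)/a = (8.00 − 10.0)/-1.2 = 1.67 s

Phase 2 (constant speed): v₀ = 8.00 m/s, a = 0 m/s².
Constant speed: t = d/v = 90/8.00 = 11.2 s

Phase 3 (decelerating): v₀ = 8.00 m/s, a = -1 m/s².
v = v₀ + at → t = (7 − 8.00) / -1 = 1.00 s
v² = v₀² + 2aΔx → Δx = (7² − 8.00²)/(2·-1) = 7.50 m
Total time = 1.67 + 11.2 + 1.00 = 13.9 s

13.9 s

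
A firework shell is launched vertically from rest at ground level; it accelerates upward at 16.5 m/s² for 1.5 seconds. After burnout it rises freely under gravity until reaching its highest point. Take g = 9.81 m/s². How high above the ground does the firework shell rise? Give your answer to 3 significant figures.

Phase 1 (powered ascent): v₀ = 0 m/s, a = 16.5 m/s².
v = v₀ + at = 0 + (16.5)(1.5) = 24.8 m/s
Δx = v₀t + ½at² = 0·1.5 + 0.5·16.5·1.5² = 18.6 m

Phase 2 (coasting upward): v₀ = 24.8 m/s, a = -9.81 m/s².
v = v₀ + at → t = (0 − 24.8) / -9.81 = 2.52 s
v² = v₀² + 2aΔx → Δx = (0² − 24.8²)/(2·-9.81) = 31.2 m
Maximum height = 18.6 + 31.2 = 49.8 m

49.8 m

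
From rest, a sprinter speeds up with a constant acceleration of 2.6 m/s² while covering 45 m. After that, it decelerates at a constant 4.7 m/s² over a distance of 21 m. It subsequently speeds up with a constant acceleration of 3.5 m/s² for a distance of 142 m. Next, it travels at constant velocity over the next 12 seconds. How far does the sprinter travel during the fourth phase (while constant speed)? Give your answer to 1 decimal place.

Phase 1 (accelerating): v₀ = 0 m/s, a = 2.6 m/s².
v² = v₀² + 2aΔx = 0² + 2·2.6·45 = 234 → v = 15.3 m/s
t = (v − v₀)/a = (15.3 − 0)/2.6 = 5.88 s

Phase 2 (decelerating): v₀ = 15.3 m/s, a = -4.7 m/s².
v² = v₀² + 2aΔx = 15.3² + 2·-4.7·21 = 36.6 → v = 6.05 m/s
t = (v − v₀)/a = (6.05 − 15.3)/-4.7 = 1.97 s

Phase 3 (accelerating): v₀ = 6.05 m/s, a = 3.5 m/s².
v² = v₀² + 2aΔx = 6.05² + 2·3.5·142 = 1030 → v = 32.1 m/s
t = (v − v₀)/a = (32.1 − 6.05)/3.5 = 7.44 s

Phase 4 (constant speed): v₀ = 32.1 m/s, a = 0 m/s².
v = v₀ + at = 32.1 + (0)(12) = 32.1 m/s
Δx = v₀t + ½at² = 32.1·12 + 0.5·0·12² = 385 m
Distance in phase 4 = 385 m

385.2 m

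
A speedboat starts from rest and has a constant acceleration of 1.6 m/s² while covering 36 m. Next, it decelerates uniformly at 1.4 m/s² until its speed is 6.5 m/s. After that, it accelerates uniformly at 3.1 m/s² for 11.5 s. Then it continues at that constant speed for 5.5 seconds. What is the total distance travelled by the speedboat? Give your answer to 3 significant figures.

574 m

Phase 1 (accelerating): v₀ = 0 m/s, a = 1.6 m/s².
v² = v₀² + 2aΔx = 0² + 2·1.6·36 = 115 → v = 10.7 m/s
t = (v − v₀)/a = (10.7 − 0)/1.6 = 6.71 s

Phase 2 (decelerating): v₀ = 10.7 m/s, a = -1.4 m/s².
v = v₀ + at → t = (6.5 − 10.7) / -1.4 = 3.02 s
v² = v₀² + 2aΔx → Δx = (6.5² − 10.7²)/(2·-1.4) = 26.1 m

Phase 3 (accelerating): v₀ = 6.50 m/s, a = 3.1 m/s².
v = v₀ + at = 6.50 + (3.1)(11.5) = 42.1 m/s
Δx = v₀t + ½at² = 6.50·11.5 + 0.5·3.1·11.5² = 280 m

Phase 4 (constant speed): v₀ = 42.1 m/s, a = 0 m/s².
v = v₀ + at = 42.1 + (0)(5.5) = 42.1 m/s
Δx = v₀t + ½at² = 42.1·5.5 + 0.5·0·5.5² = 232 m
Total distance = 36.0 + 26.1 + 280 + 232 = 574 m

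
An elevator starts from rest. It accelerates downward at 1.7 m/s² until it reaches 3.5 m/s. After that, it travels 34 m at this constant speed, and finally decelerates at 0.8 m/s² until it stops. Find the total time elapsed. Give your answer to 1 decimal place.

Phase 1 (accelerating): v₀ = 0 m/s, a = 1.7 m/s².
v = v₀ + at → t = (3.5 − 0) / 1.7 = 2.06 s
v² = v₀² + 2aΔx → Δx = (3.5² − 0²)/(2·1.7) = 3.60 m

Phase 2 (constant speed): v₀ = 3.50 m/s, a = 0 m/s².
Constant speed: t = d/v = 34/3.50 = 9.71 s

Phase 3 (decelerating): v₀ = 3.50 m/s, a = -0.8 m/s².
v = v₀ + at → t = (0 − 3.50) / -0.8 = 4.38 s
v² = v₀² + 2aΔx → Δx = (0² − 3.50²)/(2·-0.8) = 7.66 m
Total time = 2.06 + 9.71 + 4.38 = 16.1 s

16.1 s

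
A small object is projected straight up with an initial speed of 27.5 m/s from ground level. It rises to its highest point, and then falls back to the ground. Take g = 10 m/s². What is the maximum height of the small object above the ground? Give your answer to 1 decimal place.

37.8 m

Phase 1 (rising): v₀ = 27.5 m/s, a = -10 m/s².
v = v₀ + at → t = (0 − 27.5) / -10 = 2.75 s
v² = v₀² + 2aΔx → Δx = (0² − 27.5²)/(2·-10) = 37.8 m
Maximum height = 37.8 m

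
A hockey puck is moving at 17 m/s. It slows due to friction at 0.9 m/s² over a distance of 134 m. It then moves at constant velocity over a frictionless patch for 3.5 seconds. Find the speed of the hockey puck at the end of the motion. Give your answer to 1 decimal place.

Phase 1 (decelerating): v₀ = 17.0 m/s, a = -0.9 m/s².
v² = v₀² + 2aΔx = 17.0² + 2·-0.9·134 = 47.8 → v = 6.91 m/s
t = (v − v₀)/a = (6.91 − 17.0)/-0.9 = 11.2 s

Phase 2 (constant speed): v₀ = 6.91 m/s, a = 0 m/s².
v = v₀ + at = 6.91 + (0)(3.5) = 6.91 m/s
Δx = v₀t + ½at² = 6.91·3.5 + 0.5·0·3.5² = 24.2 m
Final speed = 6.91 m/s

6.9 m/s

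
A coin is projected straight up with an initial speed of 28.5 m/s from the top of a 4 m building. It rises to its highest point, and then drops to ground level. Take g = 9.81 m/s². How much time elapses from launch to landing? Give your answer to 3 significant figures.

Phase 1 (rising): v₀ = 28.5 m/s, a = -9.81 m/s².
v = v₀ + at → t = (0 − 28.5) / -9.81 = 2.91 s
v² = v₀² + 2aΔx → Δx = (0² − 28.5²)/(2·-9.81) = 41.4 m

Phase 2 (falling): v₀ = 0 m/s, a = -9.81 m/s².
Falls 45.4 m from rest: t = √(2·45.4/9.81) = 3.04 s; v = g·t = 29.8 m/s.
Total time = 2.91 + 3.04 = 5.95 s

5.95 s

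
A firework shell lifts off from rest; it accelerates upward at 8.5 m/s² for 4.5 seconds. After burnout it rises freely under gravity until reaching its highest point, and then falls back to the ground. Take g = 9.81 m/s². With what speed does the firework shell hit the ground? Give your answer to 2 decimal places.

Phase 1 (powered ascent): v₀ = 0 m/s, a = 8.5 m/s².
v = v₀ + at = 0 + (8.5)(4.5) = 38.2 m/s
Δx = v₀t + ½at² = 0·4.5 + 0.5·8.5·4.5² = 86.1 m

Phase 2 (coasting upward): v₀ = 38.2 m/s, a = -9.81 m/s².
v = v₀ + at → t = (0 − 38.2) / -9.81 = 3.90 s
v² = v₀² + 2aΔx → Δx = (0² − 38.2²)/(2·-9.81) = 74.6 m

Phase 3 (free fall): v₀ = 0 m/s, a = -9.81 m/s².
Falls 161 m from rest: t = √(2·161/9.81) = 5.72 s; v = g·t = 56.1 m/s.
Impact speed = 56.1 m/s

56.14 m/s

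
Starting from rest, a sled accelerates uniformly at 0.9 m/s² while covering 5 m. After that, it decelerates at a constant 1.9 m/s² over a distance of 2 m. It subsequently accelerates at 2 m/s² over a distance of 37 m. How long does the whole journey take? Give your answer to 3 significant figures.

9.81 s

Phase 1 (accelerating): v₀ = 0 m/s, a = 0.9 m/s².
v² = v₀² + 2aΔx = 0² + 2·0.9·5 = 9.00 → v = 3.00 m/s
t = (v − v₀)/a = (3.00 − 0)/0.9 = 3.33 s

Phase 2 (decelerating): v₀ = 3.00 m/s, a = -1.9 m/s².
v² = v₀² + 2aΔx = 3.00² + 2·-1.9·2 = 1.40 → v = 1.18 m/s
t = (v − v₀)/a = (1.18 − 3.00)/-1.9 = 0.956 s

Phase 3 (accelerating): v₀ = 1.18 m/s, a = 2 m/s².
v² = v₀² + 2aΔx = 1.18² + 2·2·37 = 149 → v = 12.2 m/s
t = (v − v₀)/a = (12.2 − 1.18)/2 = 5.52 s
Total time = 3.33 + 0.956 + 5.52 = 9.81 s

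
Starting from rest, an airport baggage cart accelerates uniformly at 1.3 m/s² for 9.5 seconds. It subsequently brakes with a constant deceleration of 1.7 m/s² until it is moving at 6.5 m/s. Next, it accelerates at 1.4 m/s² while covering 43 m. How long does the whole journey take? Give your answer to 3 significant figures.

17.4 s

Phase 1 (accelerating): v₀ = 0 m/s, a = 1.3 m/s².
v = v₀ + at = 0 + (1.3)(9.5) = 12.3 m/s
Δx = v₀t + ½at² = 0·9.5 + 0.5·1.3·9.5² = 58.7 m

Phase 2 (decelerating): v₀ = 12.3 m/s, a = -1.7 m/s².
v = v₀ + at → t = (6.5 − 12.3) / -1.7 = 3.44 s
v² = v₀² + 2aΔx → Δx = (6.5² − 12.3²)/(2·-1.7) = 32.4 m

Phase 3 (accelerating): v₀ = 6.50 m/s, a = 1.4 m/s².
v² = v₀² + 2aΔx = 6.50² + 2·1.4·43 = 163 → v = 12.8 m/s
t = (v − v₀)/a = (12.8 − 6.50)/1.4 = 4.47 s
Total time = 9.50 + 3.44 + 4.47 = 17.4 s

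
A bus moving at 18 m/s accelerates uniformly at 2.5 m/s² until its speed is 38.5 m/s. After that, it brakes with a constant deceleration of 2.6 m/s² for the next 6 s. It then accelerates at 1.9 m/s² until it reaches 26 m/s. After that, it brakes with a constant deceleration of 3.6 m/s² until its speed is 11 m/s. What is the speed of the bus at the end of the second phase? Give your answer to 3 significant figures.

22.9 m/s

Phase 1 (accelerating): v₀ = 18.0 m/s, a = 2.5 m/s².
v = v₀ + at → t = (38.5 − 18.0) / 2.5 = 8.20 s
v² = v₀² + 2aΔx → Δx = (38.5² − 18.0²)/(2·2.5) = 232 m

Phase 2 (decelerating): v₀ = 38.5 m/s, a = -2.6 m/s².
v = v₀ + at = 38.5 + (-2.6)(6) = 22.9 m/s
Δx = v₀t + ½at² = 38.5·6 + 0.5·-2.6·6² = 184 m
Speed at end of phase 2 = 22.9 m/s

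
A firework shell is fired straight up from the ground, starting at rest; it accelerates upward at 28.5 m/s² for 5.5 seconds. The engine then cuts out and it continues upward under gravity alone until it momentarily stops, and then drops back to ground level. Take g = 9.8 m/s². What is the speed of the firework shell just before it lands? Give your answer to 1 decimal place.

Phase 1 (powered ascent): v₀ = 0 m/s, a = 28.5 m/s².
v = v₀ + at = 0 + (28.5)(5.5) = 157 m/s
Δx = v₀t + ½at² = 0·5.5 + 0.5·28.5·5.5² = 431 m

Phase 2 (coasting upward): v₀ = 157 m/s, a = -9.8 m/s².
v = v₀ + at → t = (0 − 157) / -9.8 = 16.0 s
v² = v₀² + 2aΔx → Δx = (0² − 157²)/(2·-9.8) = 1250 m

Phase 3 (free fall): v₀ = 0 m/s, a = -9.8 m/s².
Falls 1680 m from rest: t = √(2·1680/9.8) = 18.5 s; v = g·t = 182 m/s.
Impact speed = 182 m/s

181.7 m/s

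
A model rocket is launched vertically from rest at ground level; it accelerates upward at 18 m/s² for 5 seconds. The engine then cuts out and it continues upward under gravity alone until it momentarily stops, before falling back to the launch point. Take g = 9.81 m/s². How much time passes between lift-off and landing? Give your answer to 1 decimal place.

Phase 1 (powered ascent): v₀ = 0 m/s, a = 18 m/s².
v = v₀ + at = 0 + (18)(5) = 90.0 m/s
Δx = v₀t + ½at² = 0·5 + 0.5·18·5² = 225 m

Phase 2 (coasting upward): v₀ = 90.0 m/s, a = -9.81 m/s².
v = v₀ + at → t = (0 − 90.0) / -9.81 = 9.17 s
v² = v₀² + 2aΔx → Δx = (0² − 90.0²)/(2·-9.81) = 413 m

Phase 3 (free fall): v₀ = 0 m/s, a = -9.81 m/s².
Falls 638 m from rest: t = √(2·638/9.81) = 11.4 s; v = g·t = 112 m/s.
Total time = 5.00 + 9.17 + 11.4 = 25.6 s

25.6 s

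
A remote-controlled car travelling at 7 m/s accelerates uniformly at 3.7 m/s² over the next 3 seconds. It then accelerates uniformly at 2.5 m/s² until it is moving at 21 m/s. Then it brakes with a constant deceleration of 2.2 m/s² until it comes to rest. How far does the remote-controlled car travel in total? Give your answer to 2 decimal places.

Phase 1 (accelerating): v₀ = 7.00 m/s, a = 3.7 m/s².
v = v₀ + at = 7.00 + (3.7)(3) = 18.1 m/s
Δx = v₀t + ½at² = 7.00·3 + 0.5·3.7·3² = 37.7 m

Phase 2 (accelerating): v₀ = 18.1 m/s, a = 2.5 m/s².
v = v₀ + at → t = (21 − 18.1) / 2.5 = 1.16 s
v² = v₀² + 2aΔx → Δx = (21² − 18.1²)/(2·2.5) = 22.7 m

Phase 3 (decelerating): v₀ = 21.0 m/s, a = -2.2 m/s².
v = v₀ + at → t = (0 − 21.0) / -2.2 = 9.55 s
v² = v₀² + 2aΔx → Δx = (0² − 21.0²)/(2·-2.2) = 100 m
Total distance = 37.7 + 22.7 + 100 = 161 m

160.56 m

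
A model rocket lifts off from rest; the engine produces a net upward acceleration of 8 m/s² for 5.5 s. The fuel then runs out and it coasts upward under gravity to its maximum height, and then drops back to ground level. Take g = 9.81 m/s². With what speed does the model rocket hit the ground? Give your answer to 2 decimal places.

Phase 1 (powered ascent): v₀ = 0 m/s, a = 8 m/s².
v = v₀ + at = 0 + (8)(5.5) = 44.0 m/s
Δx = v₀t + ½at² = 0·5.5 + 0.5·8·5.5² = 121 m

Phase 2 (coasting upward): v₀ = 44.0 m/s, a = -9.81 m/s².
v = v₀ + at → t = (0 − 44.0) / -9.81 = 4.49 s
v² = v₀² + 2aΔx → Δx = (0² − 44.0²)/(2·-9.81) = 98.7 m

Phase 3 (free fall): v₀ = 0 m/s, a = -9.81 m/s².
Falls 220 m from rest: t = √(2·220/9.81) = 6.69 s; v = g·t = 65.7 m/s.
Impact speed = 65.7 m/s

65.65 m/s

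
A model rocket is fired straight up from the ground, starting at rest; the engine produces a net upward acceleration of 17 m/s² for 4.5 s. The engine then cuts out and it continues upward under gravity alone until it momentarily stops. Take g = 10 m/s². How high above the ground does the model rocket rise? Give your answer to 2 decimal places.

Phase 1 (powered ascent): v₀ = 0 m/s, a = 17 m/s².
v = v₀ + at = 0 + (17)(4.5) = 76.5 m/s
Δx = v₀t + ½at² = 0·4.5 + 0.5·17·4.5² = 172 m

Phase 2 (coasting upward): v₀ = 76.5 m/s, a = -10 m/s².
v = v₀ + at → t = (0 − 76.5) / -10 = 7.65 s
v² = v₀² + 2aΔx → Δx = (0² − 76.5²)/(2·-10) = 293 m
Maximum height = 172 + 293 = 465 m

464.74 m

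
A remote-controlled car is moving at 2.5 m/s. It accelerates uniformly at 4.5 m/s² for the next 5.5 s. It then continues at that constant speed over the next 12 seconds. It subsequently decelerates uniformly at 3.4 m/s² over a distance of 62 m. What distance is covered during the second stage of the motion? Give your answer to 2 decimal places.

327.00 m

Phase 1 (accelerating): v₀ = 2.50 m/s, a = 4.5 m/s².
v = v₀ + at = 2.50 + (4.5)(5.5) = 27.2 m/s
Δx = v₀t + ½at² = 2.50·5.5 + 0.5·4.5·5.5² = 81.8 m

Phase 2 (constant speed): v₀ = 27.2 m/s, a = 0 m/s².
v = v₀ + at = 27.2 + (0)(12) = 27.2 m/s
Δx = v₀t + ½at² = 27.2·12 + 0.5·0·12² = 327 m
Distance in phase 2 = 327 m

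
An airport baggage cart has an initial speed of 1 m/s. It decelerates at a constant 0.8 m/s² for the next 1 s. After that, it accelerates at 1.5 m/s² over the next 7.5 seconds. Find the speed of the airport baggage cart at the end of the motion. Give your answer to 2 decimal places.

Phase 1 (decelerating): v₀ = 1.00 m/s, a = -0.8 m/s².
v = v₀ + at = 1.00 + (-0.8)(1) = 0.200 m/s
Δx = v₀t + ½at² = 1.00·1 + 0.5·-0.8·1² = 0.600 m

Phase 2 (accelerating): v₀ = 0.200 m/s, a = 1.5 m/s².
v = v₀ + at = 0.200 + (1.5)(7.5) = 11.4 m/s
Δx = v₀t + ½at² = 0.200·7.5 + 0.5·1.5·7.5² = 43.7 m
Final speed = 11.4 m/s

11.45 m/s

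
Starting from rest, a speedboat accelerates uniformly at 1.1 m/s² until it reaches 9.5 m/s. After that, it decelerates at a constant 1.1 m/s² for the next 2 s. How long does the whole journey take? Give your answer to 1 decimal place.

10.6 s

Phase 1 (accelerating): v₀ = 0 m/s, a = 1.1 m/s².
v = v₀ + at → t = (9.5 − 0) / 1.1 = 8.64 s
v² = v₀² + 2aΔx → Δx = (9.5² − 0²)/(2·1.1) = 41.0 m

Phase 2 (decelerating): v₀ = 9.50 m/s, a = -1.1 m/s².
v = v₀ + at = 9.50 + (-1.1)(2) = 7.30 m/s
Δx = v₀t + ½at² = 9.50·2 + 0.5·-1.1·2² = 16.8 m
Total time = 8.64 + 2.00 = 10.6 s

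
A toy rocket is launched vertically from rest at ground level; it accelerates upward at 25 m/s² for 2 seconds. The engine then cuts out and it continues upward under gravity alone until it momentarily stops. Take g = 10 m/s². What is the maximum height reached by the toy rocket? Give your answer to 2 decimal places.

Phase 1 (powered ascent): v₀ = 0 m/s, a = 25 m/s².
v = v₀ + at = 0 + (25)(2) = 50.0 m/s
Δx = v₀t + ½at² = 0·2 + 0.5·25·2² = 50.0 m

Phase 2 (coasting upward): v₀ = 50.0 m/s, a = -10 m/s².
v = v₀ + at → t = (0 − 50.0) / -10 = 5.00 s
v² = v₀² + 2aΔx → Δx = (0² − 50.0²)/(2·-10) = 125 m
Maximum height = 50.0 + 125 = 175 m

175.00 m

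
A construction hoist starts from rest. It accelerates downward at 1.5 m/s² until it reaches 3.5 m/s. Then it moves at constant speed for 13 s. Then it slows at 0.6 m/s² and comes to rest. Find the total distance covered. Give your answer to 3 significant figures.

Phase 1 (accelerating): v₀ = 0 m/s, a = 1.5 m/s².
v = v₀ + at → t = (3.5 − 0) / 1.5 = 2.33 s
v² = v₀² + 2aΔx → Δx = (3.5² − 0²)/(2·1.5) = 4.08 m

Phase 2 (constant speed): v₀ = 3.50 m/s, a = 0 m/s².
v = v₀ + at = 3.50 + (0)(13) = 3.50 m/s
Δx = v₀t + ½at² = 3.50·13 + 0.5·0·13² = 45.5 m

Phase 3 (decelerating): v₀ = 3.50 m/s, a = -0.6 m/s².
v = v₀ + at → t = (0 − 3.50) / -0.6 = 5.83 s
v² = v₀² + 2aΔx → Δx = (0² − 3.50²)/(2·-0.6) = 10.2 m
Total distance = 4.08 + 45.5 + 10.2 = 59.8 m

59.8 m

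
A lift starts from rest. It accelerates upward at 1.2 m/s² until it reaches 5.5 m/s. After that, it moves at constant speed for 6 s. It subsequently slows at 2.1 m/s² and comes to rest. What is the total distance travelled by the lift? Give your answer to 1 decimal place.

52.8 m

Phase 1 (accelerating): v₀ = 0 m/s, a = 1.2 m/s².
v = v₀ + at → t = (5.5 − 0) / 1.2 = 4.58 s
v² = v₀² + 2aΔx → Δx = (5.5² − 0²)/(2·1.2) = 12.6 m

Phase 2 (constant speed): v₀ = 5.50 m/s, a = 0 m/s².
v = v₀ + at = 5.50 + (0)(6) = 5.50 m/s
Δx = v₀t + ½at² = 5.50·6 + 0.5·0·6² = 33.0 m

Phase 3 (decelerating): v₀ = 5.50 m/s, a = -2.1 m/s².
v = v₀ + at → t = (0 − 5.50) / -2.1 = 2.62 s
v² = v₀² + 2aΔx → Δx = (0² − 5.50²)/(2·-2.1) = 7.20 m
Total distance = 12.6 + 33.0 + 7.20 = 52.8 m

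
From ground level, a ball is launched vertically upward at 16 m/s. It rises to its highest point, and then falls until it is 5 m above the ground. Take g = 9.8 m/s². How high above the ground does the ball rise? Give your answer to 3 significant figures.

13.1 m

Phase 1 (rising): v₀ = 16.0 m/s, a = -9.8 m/s².
v = v₀ + at → t = (0 − 16.0) / -9.8 = 1.63 s
v² = v₀² + 2aΔx → Δx = (0² − 16.0²)/(2·-9.8) = 13.1 m
Maximum height = 13.1 m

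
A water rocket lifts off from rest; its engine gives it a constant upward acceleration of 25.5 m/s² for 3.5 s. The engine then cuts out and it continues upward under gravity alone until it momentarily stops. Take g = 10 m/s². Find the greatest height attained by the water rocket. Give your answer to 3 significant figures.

Phase 1 (powered ascent): v₀ = 0 m/s, a = 25.5 m/s².
v = v₀ + at = 0 + (25.5)(3.5) = 89.2 m/s
Δx = v₀t + ½at² = 0·3.5 + 0.5·25.5·3.5² = 156 m

Phase 2 (coasting upward): v₀ = 89.2 m/s, a = -10 m/s².
v = v₀ + at → t = (0 − 89.2) / -10 = 8.93 s
v² = v₀² + 2aΔx → Δx = (0² − 89.2²)/(2·-10) = 398 m
Maximum height = 156 + 398 = 554 m

554 m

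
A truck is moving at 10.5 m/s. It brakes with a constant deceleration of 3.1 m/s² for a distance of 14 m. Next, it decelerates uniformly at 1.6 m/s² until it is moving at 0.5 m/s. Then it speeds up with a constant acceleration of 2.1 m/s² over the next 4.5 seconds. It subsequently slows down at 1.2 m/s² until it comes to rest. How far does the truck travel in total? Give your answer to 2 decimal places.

Phase 1 (decelerating): v₀ = 10.5 m/s, a = -3.1 m/s².
v² = v₀² + 2aΔx = 10.5² + 2·-3.1·14 = 23.5 → v = 4.84 m/s
t = (v − v₀)/a = (4.84 − 10.5)/-3.1 = 1.82 s

Phase 2 (decelerating): v₀ = 4.84 m/s, a = -1.6 m/s².
v = v₀ + at → t = (0.5 − 4.84) / -1.6 = 2.71 s
v² = v₀² + 2aΔx → Δx = (0.5² − 4.84²)/(2·-1.6) = 7.25 m

Phase 3 (accelerating): v₀ = 0.500 m/s, a = 2.1 m/s².
v = v₀ + at = 0.500 + (2.1)(4.5) = 9.95 m/s
Δx = v₀t + ½at² = 0.500·4.5 + 0.5·2.1·4.5² = 23.5 m

Phase 4 (decelerating): v₀ = 9.95 m/s, a = -1.2 m/s².
v = v₀ + at → t = (0 − 9.95) / -1.2 = 8.29 s
v² = v₀² + 2aΔx → Δx = (0² − 9.95²)/(2·-1.2) = 41.3 m
Total distance = 14.0 + 7.25 + 23.5 + 41.3 = 86.0 m

86.01 m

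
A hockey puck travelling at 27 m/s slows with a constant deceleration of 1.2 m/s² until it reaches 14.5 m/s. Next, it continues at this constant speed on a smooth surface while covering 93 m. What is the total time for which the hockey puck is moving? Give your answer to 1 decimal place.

16.8 s

Phase 1 (decelerating): v₀ = 27.0 m/s, a = -1.2 m/s².
v = v₀ + at → t = (14.5 − 27.0) / -1.2 = 10.4 s
v² = v₀² + 2aΔx → Δx = (14.5² − 27.0²)/(2·-1.2) = 216 m

Phase 2 (constant speed): v₀ = 14.5 m/s, a = 0 m/s².
Constant speed: t = d/v = 93/14.5 = 6.41 s
Total time = 10.4 + 6.41 = 16.8 s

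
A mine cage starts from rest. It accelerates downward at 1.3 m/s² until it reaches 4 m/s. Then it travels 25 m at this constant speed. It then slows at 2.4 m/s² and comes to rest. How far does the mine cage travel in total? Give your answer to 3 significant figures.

34.5 m

Phase 1 (accelerating): v₀ = 0 m/s, a = 1.3 m/s².
v = v₀ + at → t = (4 − 0) / 1.3 = 3.08 s
v² = v₀² + 2aΔx → Δx = (4² − 0²)/(2·1.3) = 6.15 m

Phase 2 (constant speed): v₀ = 4.00 m/s, a = 0 m/s².
Constant speed: t = d/v = 25/4.00 = 6.25 s

Phase 3 (decelerating): v₀ = 4.00 m/s, a = -2.4 m/s².
v = v₀ + at → t = (0 − 4.00) / -2.4 = 1.67 s
v² = v₀² + 2aΔx → Δx = (0² − 4.00²)/(2·-2.4) = 3.33 m
Total distance = 6.15 + 25.0 + 3.33 = 34.5 m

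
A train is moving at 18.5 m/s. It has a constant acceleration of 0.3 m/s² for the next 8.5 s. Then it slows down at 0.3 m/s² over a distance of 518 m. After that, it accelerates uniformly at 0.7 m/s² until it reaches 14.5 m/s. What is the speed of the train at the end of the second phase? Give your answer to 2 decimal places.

Phase 1 (accelerating): v₀ = 18.5 m/s, a = 0.3 m/s².
v = v₀ + at = 18.5 + (0.3)(8.5) = 21.1 m/s
Δx = v₀t + ½at² = 18.5·8.5 + 0.5·0.3·8.5² = 168 m

Phase 2 (decelerating): v₀ = 21.1 m/s, a = -0.3 m/s².
v² = v₀² + 2aΔx = 21.1² + 2·-0.3·518 = 132 → v = 11.5 m/s
t = (v − v₀)/a = (11.5 − 21.1)/-0.3 = 31.8 s
Speed at end of phase 2 = 11.5 m/s

11.50 m/s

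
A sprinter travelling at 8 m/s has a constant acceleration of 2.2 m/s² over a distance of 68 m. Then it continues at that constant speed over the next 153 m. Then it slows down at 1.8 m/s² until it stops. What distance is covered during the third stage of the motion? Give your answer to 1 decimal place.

Phase 1 (accelerating): v₀ = 8.00 m/s, a = 2.2 m/s².
v² = v₀² + 2aΔx = 8.00² + 2·2.2·68 = 363 → v = 19.1 m/s
t = (v − v₀)/a = (19.1 − 8.00)/2.2 = 5.03 s

Phase 2 (constant speed): v₀ = 19.1 m/s, a = 0 m/s².
Constant speed: t = d/v = 153/19.1 = 8.03 s

Phase 3 (decelerating): v₀ = 19.1 m/s, a = -1.8 m/s².
v = v₀ + at → t = (0 − 19.1) / -1.8 = 10.6 s
v² = v₀² + 2aΔx → Δx = (0² − 19.1²)/(2·-1.8) = 101 m
Distance in phase 3 = 101 m

100.9 m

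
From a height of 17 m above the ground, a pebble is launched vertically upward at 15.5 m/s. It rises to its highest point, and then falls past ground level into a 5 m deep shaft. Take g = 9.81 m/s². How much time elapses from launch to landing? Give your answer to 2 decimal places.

4.22 s

Phase 1 (rising): v₀ = 15.5 m/s, a = -9.81 m/s².
v = v₀ + at → t = (0 − 15.5) / -9.81 = 1.58 s
v² = v₀² + 2aΔx → Δx = (0² − 15.5²)/(2·-9.81) = 12.2 m

Phase 2 (falling): v₀ = 0 m/s, a = -9.81 m/s².
Falls 34.2 m from rest: t = √(2·34.2/9.81) = 2.64 s; v = g·t = 25.9 m/s.
Total time = 1.58 + 2.64 = 4.22 s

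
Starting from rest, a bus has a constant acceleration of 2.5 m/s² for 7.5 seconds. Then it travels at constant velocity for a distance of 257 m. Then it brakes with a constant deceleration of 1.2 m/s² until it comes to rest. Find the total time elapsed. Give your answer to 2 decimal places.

Phase 1 (accelerating): v₀ = 0 m/s, a = 2.5 m/s².
v = v₀ + at = 0 + (2.5)(7.5) = 18.8 m/s
Δx = v₀t + ½at² = 0·7.5 + 0.5·2.5·7.5² = 70.3 m

Phase 2 (constant speed): v₀ = 18.8 m/s, a = 0 m/s².
Constant speed: t = d/v = 257/18.8 = 13.7 s

Phase 3 (decelerating): v₀ = 18.8 m/s, a = -1.2 m/s².
v = v₀ + at → t = (0 − 18.8) / -1.2 = 15.6 s
v² = v₀² + 2aΔx → Δx = (0² − 18.8²)/(2·-1.2) = 146 m
Total time = 7.50 + 13.7 + 15.6 = 36.8 s

36.83 s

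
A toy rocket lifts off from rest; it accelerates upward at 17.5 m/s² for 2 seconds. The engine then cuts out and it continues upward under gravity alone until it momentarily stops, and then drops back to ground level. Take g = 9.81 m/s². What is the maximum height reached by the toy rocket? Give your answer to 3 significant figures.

97.4 m

Phase 1 (powered ascent): v₀ = 0 m/s, a = 17.5 m/s².
v = v₀ + at = 0 + (17.5)(2) = 35.0 m/s
Δx = v₀t + ½at² = 0·2 + 0.5·17.5·2² = 35.0 m

Phase 2 (coasting upward): v₀ = 35.0 m/s, a = -9.81 m/s².
v = v₀ + at → t = (0 − 35.0) / -9.81 = 3.57 s
v² = v₀² + 2aΔx → Δx = (0² − 35.0²)/(2·-9.81) = 62.4 m
Maximum height = 35.0 + 62.4 = 97.4 m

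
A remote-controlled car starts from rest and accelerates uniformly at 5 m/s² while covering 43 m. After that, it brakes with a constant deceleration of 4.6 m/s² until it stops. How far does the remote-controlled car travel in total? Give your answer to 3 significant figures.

89.7 m

Phase 1 (accelerating): v₀ = 0 m/s, a = 5 m/s².
v² = v₀² + 2aΔx = 0² + 2·5·43 = 430 → v = 20.7 m/s
t = (v − v₀)/a = (20.7 − 0)/5 = 4.15 s

Phase 2 (decelerating): v₀ = 20.7 m/s, a = -4.6 m/s².
v = v₀ + at → t = (0 − 20.7) / -4.6 = 4.51 s
v² = v₀² + 2aΔx → Δx = (0² − 20.7²)/(2·-4.6) = 46.7 m
Total distance = 43.0 + 46.7 = 89.7 m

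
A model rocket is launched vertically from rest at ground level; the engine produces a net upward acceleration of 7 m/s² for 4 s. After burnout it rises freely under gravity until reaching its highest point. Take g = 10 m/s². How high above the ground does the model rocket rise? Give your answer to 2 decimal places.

Phase 1 (powered ascent): v₀ = 0 m/s, a = 7 m/s².
v = v₀ + at = 0 + (7)(4) = 28.0 m/s
Δx = v₀t + ½at² = 0·4 + 0.5·7·4² = 56.0 m

Phase 2 (coasting upward): v₀ = 28.0 m/s, a = -10 m/s².
v = v₀ + at → t = (0 − 28.0) / -10 = 2.80 s
v² = v₀² + 2aΔx → Δx = (0² − 28.0²)/(2·-10) = 39.2 m
Maximum height = 56.0 + 39.2 = 95.2 m

95.20 m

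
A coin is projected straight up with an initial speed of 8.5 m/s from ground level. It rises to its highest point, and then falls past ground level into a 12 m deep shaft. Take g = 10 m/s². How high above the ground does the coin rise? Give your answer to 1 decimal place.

Phase 1 (rising): v₀ = 8.50 m/s, a = -10 m/s².
v = v₀ + at → t = (0 − 8.50) / -10 = 0.850 s
v² = v₀² + 2aΔx → Δx = (0² − 8.50²)/(2·-10) = 3.61 m
Maximum height = 3.61 m

3.6 m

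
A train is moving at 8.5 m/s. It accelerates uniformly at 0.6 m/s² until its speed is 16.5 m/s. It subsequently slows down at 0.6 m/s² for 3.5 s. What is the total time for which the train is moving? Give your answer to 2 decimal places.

Phase 1 (accelerating): v₀ = 8.50 m/s, a = 0.6 m/s².
v = v₀ + at → t = (16.5 − 8.50) / 0.6 = 13.3 s
v² = v₀² + 2aΔx → Δx = (16.5² − 8.50²)/(2·0.6) = 167 m

Phase 2 (decelerating): v₀ = 16.5 m/s, a = -0.6 m/s².
v = v₀ + at = 16.5 + (-0.6)(3.5) = 14.4 m/s
Δx = v₀t + ½at² = 16.5·3.5 + 0.5·-0.6·3.5² = 54.1 m
Total time = 13.3 + 3.50 = 16.8 s

16.83 s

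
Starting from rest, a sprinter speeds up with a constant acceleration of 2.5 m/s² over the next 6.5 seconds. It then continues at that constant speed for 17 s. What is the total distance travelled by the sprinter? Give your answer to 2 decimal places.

Phase 1 (accelerating): v₀ = 0 m/s, a = 2.5 m/s².
v = v₀ + at = 0 + (2.5)(6.5) = 16.2 m/s
Δx = v₀t + ½at² = 0·6.5 + 0.5·2.5·6.5² = 52.8 m

Phase 2 (constant speed): v₀ = 16.2 m/s, a = 0 m/s².
v = v₀ + at = 16.2 + (0)(17) = 16.2 m/s
Δx = v₀t + ½at² = 16.2·17 + 0.5·0·17² = 276 m
Total distance = 52.8 + 276 = 329 m

329.06 m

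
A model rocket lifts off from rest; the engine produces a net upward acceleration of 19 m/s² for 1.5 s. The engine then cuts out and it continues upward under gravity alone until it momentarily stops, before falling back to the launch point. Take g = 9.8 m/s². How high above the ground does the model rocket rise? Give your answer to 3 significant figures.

Phase 1 (powered ascent): v₀ = 0 m/s, a = 19 m/s².
v = v₀ + at = 0 + (19)(1.5) = 28.5 m/s
Δx = v₀t + ½at² = 0·1.5 + 0.5·19·1.5² = 21.4 m

Phase 2 (coasting upward): v₀ = 28.5 m/s, a = -9.8 m/s².
v = v₀ + at → t = (0 − 28.5) / -9.8 = 2.91 s
v² = v₀² + 2aΔx → Δx = (0² − 28.5²)/(2·-9.8) = 41.4 m
Maximum height = 21.4 + 41.4 = 62.8 m

62.8 m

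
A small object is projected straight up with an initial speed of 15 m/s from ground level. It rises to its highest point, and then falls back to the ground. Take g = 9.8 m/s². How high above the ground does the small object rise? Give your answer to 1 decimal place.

Phase 1 (rising): v₀ = 15.0 m/s, a = -9.8 m/s².
v = v₀ + at → t = (0 − 15.0) / -9.8 = 1.53 s
v² = v₀² + 2aΔx → Δx = (0² − 15.0²)/(2·-9.8) = 11.5 m
Maximum height = 11.5 m

11.5 m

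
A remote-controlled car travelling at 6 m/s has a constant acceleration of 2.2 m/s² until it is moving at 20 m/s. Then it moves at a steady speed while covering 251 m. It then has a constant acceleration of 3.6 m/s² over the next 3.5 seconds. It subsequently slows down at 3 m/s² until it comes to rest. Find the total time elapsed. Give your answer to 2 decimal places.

Phase 1 (accelerating): v₀ = 6.00 m/s, a = 2.2 m/s².
v = v₀ + at → t = (20 − 6.00) / 2.2 = 6.36 s
v² = v₀² + 2aΔx → Δx = (20² − 6.00²)/(2·2.2) = 82.7 m

Phase 2 (constant speed): v₀ = 20.0 m/s, a = 0 m/s².
Constant speed: t = d/v = 251/20.0 = 12.6 s

Phase 3 (accelerating): v₀ = 20.0 m/s, a = 3.6 m/s².
v = v₀ + at = 20.0 + (3.6)(3.5) = 32.6 m/s
Δx = v₀t + ½at² = 20.0·3.5 + 0.5·3.6·3.5² = 92.0 m

Phase 4 (decelerating): v₀ = 32.6 m/s, a = -3 m/s².
v = v₀ + at → t = (0 − 32.6) / -3 = 10.9 s
v² = v₀² + 2aΔx → Δx = (0² − 32.6²)/(2·-3) = 177 m
Total time = 6.36 + 12.6 + 3.50 + 10.9 = 33.3 s

33.28 s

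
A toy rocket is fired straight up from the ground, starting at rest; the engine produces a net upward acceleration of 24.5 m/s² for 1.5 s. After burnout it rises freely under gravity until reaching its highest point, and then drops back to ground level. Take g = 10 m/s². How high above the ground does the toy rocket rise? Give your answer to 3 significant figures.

95.1 m

Phase 1 (powered ascent): v₀ = 0 m/s, a = 24.5 m/s².
v = v₀ + at = 0 + (24.5)(1.5) = 36.8 m/s
Δx = v₀t + ½at² = 0·1.5 + 0.5·24.5·1.5² = 27.6 m

Phase 2 (coasting upward): v₀ = 36.8 m/s, a = -10 m/s².
v = v₀ + at → t = (0 − 36.8) / -10 = 3.67 s
v² = v₀² + 2aΔx → Δx = (0² − 36.8²)/(2·-10) = 67.5 m
Maximum height = 27.6 + 67.5 = 95.1 m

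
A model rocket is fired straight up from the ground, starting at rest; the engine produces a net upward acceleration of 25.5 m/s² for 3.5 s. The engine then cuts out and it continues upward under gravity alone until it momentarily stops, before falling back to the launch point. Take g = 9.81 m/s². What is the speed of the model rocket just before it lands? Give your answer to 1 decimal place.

Phase 1 (powered ascent): v₀ = 0 m/s, a = 25.5 m/s².
v = v₀ + at = 0 + (25.5)(3.5) = 89.2 m/s
Δx = v₀t + ½at² = 0·3.5 + 0.5·25.5·3.5² = 156 m

Phase 2 (coasting upward): v₀ = 89.2 m/s, a = -9.81 m/s².
v = v₀ + at → t = (0 − 89.2) / -9.81 = 9.10 s
v² = v₀² + 2aΔx → Δx = (0² − 89.2²)/(2·-9.81) = 406 m

Phase 3 (free fall): v₀ = 0 m/s, a = -9.81 m/s².
Falls 562 m from rest: t = √(2·562/9.81) = 10.7 s; v = g·t = 105 m/s.
Impact speed = 105 m/s

105.0 m/s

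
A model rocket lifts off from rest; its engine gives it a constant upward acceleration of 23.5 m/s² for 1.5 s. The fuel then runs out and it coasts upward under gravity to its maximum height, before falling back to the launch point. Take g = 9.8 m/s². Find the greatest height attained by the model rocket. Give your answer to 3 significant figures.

Phase 1 (powered ascent): v₀ = 0 m/s, a = 23.5 m/s².
v = v₀ + at = 0 + (23.5)(1.5) = 35.2 m/s
Δx = v₀t + ½at² = 0·1.5 + 0.5·23.5·1.5² = 26.4 m

Phase 2 (coasting upward): v₀ = 35.2 m/s, a = -9.8 m/s².
v = v₀ + at → t = (0 − 35.2) / -9.8 = 3.60 s
v² = v₀² + 2aΔx → Δx = (0² − 35.2²)/(2·-9.8) = 63.4 m
Maximum height = 26.4 + 63.4 = 89.8 m

89.8 m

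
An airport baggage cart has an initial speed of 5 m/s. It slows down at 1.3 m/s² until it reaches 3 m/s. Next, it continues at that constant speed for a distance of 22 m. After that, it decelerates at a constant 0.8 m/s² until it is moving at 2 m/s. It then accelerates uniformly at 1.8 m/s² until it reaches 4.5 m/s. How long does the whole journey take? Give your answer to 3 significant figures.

Phase 1 (decelerating): v₀ = 5.00 m/s, a = -1.3 m/s².
v = v₀ + at → t = (3 − 5.00) / -1.3 = 1.54 s
v² = v₀² + 2aΔx → Δx = (3² − 5.00²)/(2·-1.3) = 6.15 m

Phase 2 (constant speed): v₀ = 3.00 m/s, a = 0 m/s².
Constant speed: t = d/v = 22/3.00 = 7.33 s

Phase 3 (decelerating): v₀ = 3.00 m/s, a = -0.8 m/s².
v = v₀ + at → t = (2 − 3.00) / -0.8 = 1.25 s
v² = v₀² + 2aΔx → Δx = (2² − 3.00²)/(2·-0.8) = 3.12 m

Phase 4 (accelerating): v₀ = 2.00 m/s, a = 1.8 m/s².
v = v₀ + at → t = (4.5 − 2.00) / 1.8 = 1.39 s
v² = v₀² + 2aΔx → Δx = (4.5² − 2.00²)/(2·1.8) = 4.51 m
Total time = 1.54 + 7.33 + 1.25 + 1.39 = 11.5 s

11.5 s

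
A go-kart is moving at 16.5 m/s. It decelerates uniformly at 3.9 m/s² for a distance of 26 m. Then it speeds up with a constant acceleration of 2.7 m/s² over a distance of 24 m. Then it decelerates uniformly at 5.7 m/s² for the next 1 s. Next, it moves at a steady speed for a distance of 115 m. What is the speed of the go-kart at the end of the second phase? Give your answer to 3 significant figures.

Phase 1 (decelerating): v₀ = 16.5 m/s, a = -3.9 m/s².
v² = v₀² + 2aΔx = 16.5² + 2·-3.9·26 = 69.5 → v = 8.33 m/s
t = (v − v₀)/a = (8.33 − 16.5)/-3.9 = 2.09 s

Phase 2 (accelerating): v₀ = 8.33 m/s, a = 2.7 m/s².
v² = v₀² + 2aΔx = 8.33² + 2·2.7·24 = 199 → v = 14.1 m/s
t = (v − v₀)/a = (14.1 − 8.33)/2.7 = 2.14 s
Speed at end of phase 2 = 14.1 m/s

14.1 m/s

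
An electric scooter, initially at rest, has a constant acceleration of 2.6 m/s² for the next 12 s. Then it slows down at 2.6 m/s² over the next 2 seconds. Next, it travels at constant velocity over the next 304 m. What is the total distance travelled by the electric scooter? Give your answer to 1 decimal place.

Phase 1 (accelerating): v₀ = 0 m/s, a = 2.6 m/s².
v = v₀ + at = 0 + (2.6)(12) = 31.2 m/s
Δx = v₀t + ½at² = 0·12 + 0.5·2.6·12² = 187 m

Phase 2 (decelerating): v₀ = 31.2 m/s, a = -2.6 m/s².
v = v₀ + at = 31.2 + (-2.6)(2) = 26.0 m/s
Δx = v₀t + ½at² = 31.2·2 + 0.5·-2.6·2² = 57.2 m

Phase 3 (constant speed): v₀ = 26.0 m/s, a = 0 m/s².
Constant speed: t = d/v = 304/26.0 = 11.7 s
Total distance = 187 + 57.2 + 304 = 548 m

548.4 m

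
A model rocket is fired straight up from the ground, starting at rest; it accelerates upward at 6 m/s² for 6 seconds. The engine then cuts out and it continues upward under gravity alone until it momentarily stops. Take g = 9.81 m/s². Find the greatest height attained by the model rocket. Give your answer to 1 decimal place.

174.1 m

Phase 1 (powered ascent): v₀ = 0 m/s, a = 6 m/s².
v = v₀ + at = 0 + (6)(6) = 36.0 m/s
Δx = v₀t + ½at² = 0·6 + 0.5·6·6² = 108 m

Phase 2 (coasting upward): v₀ = 36.0 m/s, a = -9.81 m/s².
v = v₀ + at → t = (0 − 36.0) / -9.81 = 3.67 s
v² = v₀² + 2aΔx → Δx = (0² − 36.0²)/(2·-9.81) = 66.1 m
Maximum height = 108 + 66.1 = 174 m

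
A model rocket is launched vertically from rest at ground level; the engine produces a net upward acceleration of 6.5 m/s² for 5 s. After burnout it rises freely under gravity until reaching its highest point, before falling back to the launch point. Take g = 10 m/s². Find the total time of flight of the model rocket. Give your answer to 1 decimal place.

Phase 1 (powered ascent): v₀ = 0 m/s, a = 6.5 m/s².
v = v₀ + at = 0 + (6.5)(5) = 32.5 m/s
Δx = v₀t + ½at² = 0·5 + 0.5·6.5·5² = 81.2 m

Phase 2 (coasting upward): v₀ = 32.5 m/s, a = -10 m/s².
v = v₀ + at → t = (0 − 32.5) / -10 = 3.25 s
v² = v₀² + 2aΔx → Δx = (0² − 32.5²)/(2·-10) = 52.8 m

Phase 3 (free fall): v₀ = 0 m/s, a = -10 m/s².
Falls 134 m from rest: t = √(2·134/10) = 5.18 s; v = g·t = 51.8 m/s.
Total time = 5.00 + 3.25 + 5.18 = 13.4 s

13.4 s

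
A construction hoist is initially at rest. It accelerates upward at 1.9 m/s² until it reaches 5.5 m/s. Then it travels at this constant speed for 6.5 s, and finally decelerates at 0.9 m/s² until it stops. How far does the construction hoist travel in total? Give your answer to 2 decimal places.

60.52 m

Phase 1 (accelerating): v₀ = 0 m/s, a = 1.9 m/s².
v = v₀ + at → t = (5.5 − 0) / 1.9 = 2.89 s
v² = v₀² + 2aΔx → Δx = (5.5² − 0²)/(2·1.9) = 7.96 m

Phase 2 (constant speed): v₀ = 5.50 m/s, a = 0 m/s².
v = v₀ + at = 5.50 + (0)(6.5) = 5.50 m/s
Δx = v₀t + ½at² = 5.50·6.5 + 0.5·0·6.5² = 35.8 m

Phase 3 (decelerating): v₀ = 5.50 m/s, a = -0.9 m/s².
v = v₀ + at → t = (0 − 5.50) / -0.9 = 6.11 s
v² = v₀² + 2aΔx → Δx = (0² − 5.50²)/(2·-0.9) = 16.8 m
Total distance = 7.96 + 35.8 + 16.8 = 60.5 m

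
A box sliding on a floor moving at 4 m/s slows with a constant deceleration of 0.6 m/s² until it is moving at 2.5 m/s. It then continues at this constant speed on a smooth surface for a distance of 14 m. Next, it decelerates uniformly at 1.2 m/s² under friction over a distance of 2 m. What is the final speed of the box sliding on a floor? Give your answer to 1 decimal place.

1.2 m/s

Phase 1 (decelerating): v₀ = 4.00 m/s, a = -0.6 m/s².
v = v₀ + at → t = (2.5 − 4.00) / -0.6 = 2.50 s
v² = v₀² + 2aΔx → Δx = (2.5² − 4.00²)/(2·-0.6) = 8.12 m

Phase 2 (constant speed): v₀ = 2.50 m/s, a = 0 m/s².
Constant speed: t = d/v = 14/2.50 = 5.60 s

Phase 3 (decelerating): v₀ = 2.50 m/s, a = -1.2 m/s².
v² = v₀² + 2aΔx = 2.50² + 2·-1.2·2 = 1.45 → v = 1.20 m/s
t = (v − v₀)/a = (1.20 − 2.50)/-1.2 = 1.08 s
Final speed = 1.20 m/s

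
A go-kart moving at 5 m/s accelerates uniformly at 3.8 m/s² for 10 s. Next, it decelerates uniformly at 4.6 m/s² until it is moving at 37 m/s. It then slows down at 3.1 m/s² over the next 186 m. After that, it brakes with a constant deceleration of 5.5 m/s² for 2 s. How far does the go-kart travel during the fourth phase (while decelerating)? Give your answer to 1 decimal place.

18.4 m

Phase 1 (accelerating): v₀ = 5.00 m/s, a = 3.8 m/s².
v = v₀ + at = 5.00 + (3.8)(10) = 43.0 m/s
Δx = v₀t + ½at² = 5.00·10 + 0.5·3.8·10² = 240 m

Phase 2 (decelerating): v₀ = 43.0 m/s, a = -4.6 m/s².
v = v₀ + at → t = (37 − 43.0) / -4.6 = 1.30 s
v² = v₀² + 2aΔx → Δx = (37² − 43.0²)/(2·-4.6) = 52.2 m

Phase 3 (decelerating): v₀ = 37.0 m/s, a = -3.1 m/s².
v² = v₀² + 2aΔx = 37.0² + 2·-3.1·186 = 216 → v = 14.7 m/s
t = (v − v₀)/a = (14.7 − 37.0)/-3.1 = 7.20 s

Phase 4 (decelerating): v₀ = 14.7 m/s, a = -5.5 m/s².
v = v₀ + at = 14.7 + (-5.5)(2) = 3.69 m/s
Δx = v₀t + ½at² = 14.7·2 + 0.5·-5.5·2² = 18.4 m
Distance in phase 4 = 18.4 m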